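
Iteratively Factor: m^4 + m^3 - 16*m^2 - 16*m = (m - 4)*(m^3 + 5*m^2 + 4*m) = (m - 4)*(m + 4)*(m^2 + m) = m*(m - 4)*(m + 4)*(m + 1)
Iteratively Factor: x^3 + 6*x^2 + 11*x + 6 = (x + 2)*(x^2 + 4*x + 3) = (x + 2)*(x + 3)*(x + 1)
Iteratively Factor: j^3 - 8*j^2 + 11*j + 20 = (j - 5)*(j^2 - 3*j - 4) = (j - 5)*(j - 4)*(j + 1)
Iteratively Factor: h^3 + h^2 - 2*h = (h)*(h^2 + h - 2) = h*(h - 1)*(h + 2)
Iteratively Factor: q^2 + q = (q + 1)*(q)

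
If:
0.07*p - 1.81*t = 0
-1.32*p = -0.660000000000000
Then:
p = 0.50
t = 0.02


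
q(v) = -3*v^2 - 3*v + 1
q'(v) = -6*v - 3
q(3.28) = -41.12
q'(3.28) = -22.68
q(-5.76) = -81.25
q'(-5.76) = 31.56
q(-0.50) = 1.75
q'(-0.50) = 0.00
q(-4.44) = -44.82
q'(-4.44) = 23.64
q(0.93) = -4.38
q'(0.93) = -8.58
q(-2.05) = -5.46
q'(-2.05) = 9.30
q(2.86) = -32.12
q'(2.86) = -20.16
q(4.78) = -81.89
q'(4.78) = -31.68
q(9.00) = -269.00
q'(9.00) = -57.00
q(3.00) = -35.00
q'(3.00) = -21.00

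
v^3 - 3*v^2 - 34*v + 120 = (v - 5)*(v - 4)*(v + 6)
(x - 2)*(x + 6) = x^2 + 4*x - 12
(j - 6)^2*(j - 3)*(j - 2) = j^4 - 17*j^3 + 102*j^2 - 252*j + 216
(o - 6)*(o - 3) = o^2 - 9*o + 18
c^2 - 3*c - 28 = (c - 7)*(c + 4)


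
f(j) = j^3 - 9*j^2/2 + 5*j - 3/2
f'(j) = 3*j^2 - 9*j + 5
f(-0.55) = -5.78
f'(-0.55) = 10.86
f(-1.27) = -17.16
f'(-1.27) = 21.27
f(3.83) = 7.82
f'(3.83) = 14.54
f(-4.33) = -188.70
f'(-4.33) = 100.22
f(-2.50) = -57.75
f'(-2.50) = 46.25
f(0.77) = 0.14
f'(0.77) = -0.15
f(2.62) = -1.31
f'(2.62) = 2.01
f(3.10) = 0.55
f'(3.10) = 5.93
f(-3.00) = -84.00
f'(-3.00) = 59.00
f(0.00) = -1.50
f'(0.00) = 5.00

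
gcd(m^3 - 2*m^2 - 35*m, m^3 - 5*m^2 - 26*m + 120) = m + 5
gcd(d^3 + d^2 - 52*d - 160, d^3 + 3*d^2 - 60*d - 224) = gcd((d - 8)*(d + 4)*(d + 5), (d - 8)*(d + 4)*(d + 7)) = d^2 - 4*d - 32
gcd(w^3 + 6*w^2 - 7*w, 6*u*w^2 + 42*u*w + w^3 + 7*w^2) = w^2 + 7*w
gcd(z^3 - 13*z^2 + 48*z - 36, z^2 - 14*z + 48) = z - 6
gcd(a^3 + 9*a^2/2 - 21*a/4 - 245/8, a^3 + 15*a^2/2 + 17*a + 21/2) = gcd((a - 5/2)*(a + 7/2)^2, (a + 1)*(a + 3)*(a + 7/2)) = a + 7/2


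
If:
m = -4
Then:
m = -4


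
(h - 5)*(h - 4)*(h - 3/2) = h^3 - 21*h^2/2 + 67*h/2 - 30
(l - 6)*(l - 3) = l^2 - 9*l + 18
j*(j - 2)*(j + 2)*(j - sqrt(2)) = j^4 - sqrt(2)*j^3 - 4*j^2 + 4*sqrt(2)*j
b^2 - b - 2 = (b - 2)*(b + 1)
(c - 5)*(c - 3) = c^2 - 8*c + 15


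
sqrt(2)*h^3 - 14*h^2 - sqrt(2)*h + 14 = (h - 1)*(h - 7*sqrt(2))*(sqrt(2)*h + sqrt(2))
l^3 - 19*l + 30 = (l - 3)*(l - 2)*(l + 5)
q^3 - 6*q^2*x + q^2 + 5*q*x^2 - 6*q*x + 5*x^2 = (q + 1)*(q - 5*x)*(q - x)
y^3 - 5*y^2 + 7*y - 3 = (y - 3)*(y - 1)^2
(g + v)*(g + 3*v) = g^2 + 4*g*v + 3*v^2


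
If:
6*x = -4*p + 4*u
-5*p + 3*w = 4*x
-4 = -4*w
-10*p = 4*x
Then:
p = -3/5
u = 33/20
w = 1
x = 3/2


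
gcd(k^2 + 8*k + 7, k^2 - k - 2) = k + 1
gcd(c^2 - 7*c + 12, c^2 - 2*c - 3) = c - 3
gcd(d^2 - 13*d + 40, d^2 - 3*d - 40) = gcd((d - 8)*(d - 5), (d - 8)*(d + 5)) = d - 8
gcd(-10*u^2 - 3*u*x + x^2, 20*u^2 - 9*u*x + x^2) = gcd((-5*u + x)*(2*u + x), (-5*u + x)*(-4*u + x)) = -5*u + x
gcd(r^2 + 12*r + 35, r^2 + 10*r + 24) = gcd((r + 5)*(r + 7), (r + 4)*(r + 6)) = 1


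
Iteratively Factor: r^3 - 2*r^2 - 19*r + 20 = (r + 4)*(r^2 - 6*r + 5) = (r - 5)*(r + 4)*(r - 1)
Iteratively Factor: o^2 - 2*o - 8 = (o - 4)*(o + 2)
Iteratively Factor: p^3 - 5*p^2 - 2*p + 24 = (p + 2)*(p^2 - 7*p + 12) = (p - 3)*(p + 2)*(p - 4)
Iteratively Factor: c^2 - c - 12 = (c + 3)*(c - 4)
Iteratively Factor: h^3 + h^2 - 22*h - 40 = (h - 5)*(h^2 + 6*h + 8) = (h - 5)*(h + 2)*(h + 4)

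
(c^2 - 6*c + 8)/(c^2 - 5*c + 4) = (c - 2)/(c - 1)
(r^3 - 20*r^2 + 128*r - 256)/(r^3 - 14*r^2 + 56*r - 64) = (r - 8)/(r - 2)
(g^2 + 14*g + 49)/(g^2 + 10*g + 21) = (g + 7)/(g + 3)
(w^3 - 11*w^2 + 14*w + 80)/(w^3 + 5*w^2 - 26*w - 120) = (w^2 - 6*w - 16)/(w^2 + 10*w + 24)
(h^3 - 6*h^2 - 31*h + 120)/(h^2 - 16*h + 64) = (h^2 + 2*h - 15)/(h - 8)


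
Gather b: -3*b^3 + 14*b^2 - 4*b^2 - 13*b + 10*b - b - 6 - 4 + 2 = -3*b^3 + 10*b^2 - 4*b - 8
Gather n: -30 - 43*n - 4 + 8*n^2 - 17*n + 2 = 8*n^2 - 60*n - 32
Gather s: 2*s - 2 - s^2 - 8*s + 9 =-s^2 - 6*s + 7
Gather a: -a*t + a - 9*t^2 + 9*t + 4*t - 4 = a*(1 - t) - 9*t^2 + 13*t - 4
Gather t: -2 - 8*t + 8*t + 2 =0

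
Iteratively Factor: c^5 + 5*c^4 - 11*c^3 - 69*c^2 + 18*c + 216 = (c - 3)*(c^4 + 8*c^3 + 13*c^2 - 30*c - 72) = (c - 3)*(c + 4)*(c^3 + 4*c^2 - 3*c - 18) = (c - 3)*(c - 2)*(c + 4)*(c^2 + 6*c + 9) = (c - 3)*(c - 2)*(c + 3)*(c + 4)*(c + 3)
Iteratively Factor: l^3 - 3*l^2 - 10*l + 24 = (l - 2)*(l^2 - l - 12) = (l - 4)*(l - 2)*(l + 3)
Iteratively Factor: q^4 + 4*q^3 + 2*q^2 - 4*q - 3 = (q + 3)*(q^3 + q^2 - q - 1) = (q - 1)*(q + 3)*(q^2 + 2*q + 1) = (q - 1)*(q + 1)*(q + 3)*(q + 1)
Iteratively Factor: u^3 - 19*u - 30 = (u - 5)*(u^2 + 5*u + 6) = (u - 5)*(u + 2)*(u + 3)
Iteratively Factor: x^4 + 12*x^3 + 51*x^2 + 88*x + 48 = (x + 4)*(x^3 + 8*x^2 + 19*x + 12) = (x + 1)*(x + 4)*(x^2 + 7*x + 12) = (x + 1)*(x + 4)^2*(x + 3)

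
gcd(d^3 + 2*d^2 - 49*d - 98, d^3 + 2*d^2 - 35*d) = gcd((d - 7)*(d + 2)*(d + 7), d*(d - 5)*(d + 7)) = d + 7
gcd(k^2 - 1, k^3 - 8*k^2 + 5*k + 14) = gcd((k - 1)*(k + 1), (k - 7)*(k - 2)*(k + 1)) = k + 1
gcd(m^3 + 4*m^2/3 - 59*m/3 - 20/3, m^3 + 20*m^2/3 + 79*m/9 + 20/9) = m^2 + 16*m/3 + 5/3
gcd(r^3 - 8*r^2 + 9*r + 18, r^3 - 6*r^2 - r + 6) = r^2 - 5*r - 6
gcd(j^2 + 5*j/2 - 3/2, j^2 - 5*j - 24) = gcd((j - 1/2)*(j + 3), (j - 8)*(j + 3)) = j + 3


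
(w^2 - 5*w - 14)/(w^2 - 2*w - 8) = (w - 7)/(w - 4)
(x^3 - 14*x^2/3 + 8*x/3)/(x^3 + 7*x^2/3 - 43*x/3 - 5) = x*(3*x^2 - 14*x + 8)/(3*x^3 + 7*x^2 - 43*x - 15)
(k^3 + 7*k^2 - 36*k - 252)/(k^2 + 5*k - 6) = (k^2 + k - 42)/(k - 1)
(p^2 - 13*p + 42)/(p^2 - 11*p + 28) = (p - 6)/(p - 4)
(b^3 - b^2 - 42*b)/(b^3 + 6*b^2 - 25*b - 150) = b*(b - 7)/(b^2 - 25)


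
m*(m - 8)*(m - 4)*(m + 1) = m^4 - 11*m^3 + 20*m^2 + 32*m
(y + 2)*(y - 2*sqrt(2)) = y^2 - 2*sqrt(2)*y + 2*y - 4*sqrt(2)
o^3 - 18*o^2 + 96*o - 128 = (o - 8)^2*(o - 2)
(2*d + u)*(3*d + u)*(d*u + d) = 6*d^3*u + 6*d^3 + 5*d^2*u^2 + 5*d^2*u + d*u^3 + d*u^2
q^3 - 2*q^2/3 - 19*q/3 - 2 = (q - 3)*(q + 1/3)*(q + 2)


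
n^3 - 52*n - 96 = (n - 8)*(n + 2)*(n + 6)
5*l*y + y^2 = y*(5*l + y)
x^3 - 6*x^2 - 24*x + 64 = (x - 8)*(x - 2)*(x + 4)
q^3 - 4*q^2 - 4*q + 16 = (q - 4)*(q - 2)*(q + 2)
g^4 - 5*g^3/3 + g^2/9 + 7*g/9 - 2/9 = (g - 1)^2*(g - 1/3)*(g + 2/3)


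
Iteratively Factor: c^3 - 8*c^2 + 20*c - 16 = (c - 2)*(c^2 - 6*c + 8) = (c - 4)*(c - 2)*(c - 2)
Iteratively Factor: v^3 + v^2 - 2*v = (v - 1)*(v^2 + 2*v) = v*(v - 1)*(v + 2)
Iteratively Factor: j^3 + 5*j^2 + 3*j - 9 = (j + 3)*(j^2 + 2*j - 3) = (j - 1)*(j + 3)*(j + 3)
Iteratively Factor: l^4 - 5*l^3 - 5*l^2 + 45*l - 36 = (l - 4)*(l^3 - l^2 - 9*l + 9) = (l - 4)*(l - 3)*(l^2 + 2*l - 3) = (l - 4)*(l - 3)*(l + 3)*(l - 1)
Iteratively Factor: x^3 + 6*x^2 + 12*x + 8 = (x + 2)*(x^2 + 4*x + 4) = (x + 2)^2*(x + 2)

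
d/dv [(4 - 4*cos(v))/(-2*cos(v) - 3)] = -20*sin(v)/(2*cos(v) + 3)^2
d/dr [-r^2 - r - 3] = -2*r - 1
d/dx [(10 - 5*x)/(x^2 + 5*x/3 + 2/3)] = 45*(x^2 - 4*x - 4)/(9*x^4 + 30*x^3 + 37*x^2 + 20*x + 4)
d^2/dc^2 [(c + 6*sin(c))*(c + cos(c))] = -6*c*sin(c) - c*cos(c) - 2*sin(c) - 12*sin(2*c) + 12*cos(c) + 2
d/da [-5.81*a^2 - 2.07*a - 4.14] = -11.62*a - 2.07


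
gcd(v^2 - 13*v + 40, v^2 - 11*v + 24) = v - 8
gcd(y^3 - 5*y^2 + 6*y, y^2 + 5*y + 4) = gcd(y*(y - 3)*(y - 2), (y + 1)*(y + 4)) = 1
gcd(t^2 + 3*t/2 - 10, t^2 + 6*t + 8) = t + 4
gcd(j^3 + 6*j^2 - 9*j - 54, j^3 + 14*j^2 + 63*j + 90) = j^2 + 9*j + 18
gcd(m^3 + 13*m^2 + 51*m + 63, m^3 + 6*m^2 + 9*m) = m^2 + 6*m + 9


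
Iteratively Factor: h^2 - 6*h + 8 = (h - 4)*(h - 2)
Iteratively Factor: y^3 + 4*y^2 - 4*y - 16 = (y + 4)*(y^2 - 4) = (y + 2)*(y + 4)*(y - 2)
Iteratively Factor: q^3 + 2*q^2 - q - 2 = (q - 1)*(q^2 + 3*q + 2) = (q - 1)*(q + 2)*(q + 1)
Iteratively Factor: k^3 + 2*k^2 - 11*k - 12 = (k - 3)*(k^2 + 5*k + 4) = (k - 3)*(k + 1)*(k + 4)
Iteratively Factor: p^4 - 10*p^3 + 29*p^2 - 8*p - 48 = (p - 4)*(p^3 - 6*p^2 + 5*p + 12) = (p - 4)*(p - 3)*(p^2 - 3*p - 4) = (p - 4)*(p - 3)*(p + 1)*(p - 4)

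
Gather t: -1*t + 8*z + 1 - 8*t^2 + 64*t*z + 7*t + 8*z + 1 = -8*t^2 + t*(64*z + 6) + 16*z + 2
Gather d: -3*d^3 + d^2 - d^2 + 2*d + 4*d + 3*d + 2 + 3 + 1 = -3*d^3 + 9*d + 6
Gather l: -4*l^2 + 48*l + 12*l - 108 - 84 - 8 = -4*l^2 + 60*l - 200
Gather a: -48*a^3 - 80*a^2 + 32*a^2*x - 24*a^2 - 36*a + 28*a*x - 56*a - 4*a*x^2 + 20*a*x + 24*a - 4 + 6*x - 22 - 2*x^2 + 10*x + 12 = -48*a^3 + a^2*(32*x - 104) + a*(-4*x^2 + 48*x - 68) - 2*x^2 + 16*x - 14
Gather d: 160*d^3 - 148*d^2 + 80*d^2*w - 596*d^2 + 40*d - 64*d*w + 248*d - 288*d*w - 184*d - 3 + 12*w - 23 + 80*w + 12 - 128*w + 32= 160*d^3 + d^2*(80*w - 744) + d*(104 - 352*w) - 36*w + 18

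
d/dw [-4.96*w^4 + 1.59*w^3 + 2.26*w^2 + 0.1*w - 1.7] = -19.84*w^3 + 4.77*w^2 + 4.52*w + 0.1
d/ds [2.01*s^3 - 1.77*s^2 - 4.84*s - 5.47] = 6.03*s^2 - 3.54*s - 4.84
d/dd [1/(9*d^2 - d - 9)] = (1 - 18*d)/(-9*d^2 + d + 9)^2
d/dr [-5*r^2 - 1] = -10*r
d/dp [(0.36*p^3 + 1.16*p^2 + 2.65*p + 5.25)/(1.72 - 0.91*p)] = (-0.6552*p^3 + 0.802*p^2 + 3.9904*p + 9.3355)/(0.8281*p^2 - 3.1304*p + 2.9584)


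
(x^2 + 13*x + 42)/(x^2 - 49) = (x + 6)/(x - 7)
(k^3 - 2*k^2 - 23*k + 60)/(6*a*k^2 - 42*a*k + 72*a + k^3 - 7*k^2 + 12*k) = (k + 5)/(6*a + k)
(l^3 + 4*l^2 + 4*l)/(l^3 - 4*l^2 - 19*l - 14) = l*(l + 2)/(l^2 - 6*l - 7)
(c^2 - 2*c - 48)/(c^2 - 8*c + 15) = (c^2 - 2*c - 48)/(c^2 - 8*c + 15)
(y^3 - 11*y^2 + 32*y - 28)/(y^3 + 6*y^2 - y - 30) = (y^2 - 9*y + 14)/(y^2 + 8*y + 15)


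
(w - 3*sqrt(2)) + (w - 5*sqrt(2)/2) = 2*w - 11*sqrt(2)/2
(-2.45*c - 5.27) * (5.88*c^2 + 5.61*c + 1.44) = -14.406*c^3 - 44.7321*c^2 - 33.0927*c - 7.5888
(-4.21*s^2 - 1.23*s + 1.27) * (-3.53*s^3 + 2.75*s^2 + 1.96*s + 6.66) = 14.8613*s^5 - 7.2356*s^4 - 16.1172*s^3 - 26.9569*s^2 - 5.7026*s + 8.4582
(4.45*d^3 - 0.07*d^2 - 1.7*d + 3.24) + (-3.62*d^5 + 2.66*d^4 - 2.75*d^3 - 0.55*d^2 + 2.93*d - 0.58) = -3.62*d^5 + 2.66*d^4 + 1.7*d^3 - 0.62*d^2 + 1.23*d + 2.66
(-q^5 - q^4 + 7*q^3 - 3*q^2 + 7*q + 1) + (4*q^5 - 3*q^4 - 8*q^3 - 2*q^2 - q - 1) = 3*q^5 - 4*q^4 - q^3 - 5*q^2 + 6*q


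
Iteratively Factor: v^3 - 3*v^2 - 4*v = (v - 4)*(v^2 + v) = v*(v - 4)*(v + 1)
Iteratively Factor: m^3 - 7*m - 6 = (m + 2)*(m^2 - 2*m - 3) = (m + 1)*(m + 2)*(m - 3)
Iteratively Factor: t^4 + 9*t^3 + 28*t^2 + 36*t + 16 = (t + 2)*(t^3 + 7*t^2 + 14*t + 8) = (t + 2)^2*(t^2 + 5*t + 4) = (t + 1)*(t + 2)^2*(t + 4)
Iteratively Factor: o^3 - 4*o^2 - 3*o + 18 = (o - 3)*(o^2 - o - 6) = (o - 3)*(o + 2)*(o - 3)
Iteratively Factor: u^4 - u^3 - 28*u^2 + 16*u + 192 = (u - 4)*(u^3 + 3*u^2 - 16*u - 48) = (u - 4)*(u + 3)*(u^2 - 16) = (u - 4)^2*(u + 3)*(u + 4)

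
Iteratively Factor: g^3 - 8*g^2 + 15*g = (g - 3)*(g^2 - 5*g) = (g - 5)*(g - 3)*(g)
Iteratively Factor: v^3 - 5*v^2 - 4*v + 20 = (v - 5)*(v^2 - 4) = (v - 5)*(v + 2)*(v - 2)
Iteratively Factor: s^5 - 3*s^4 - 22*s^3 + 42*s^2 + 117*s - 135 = (s + 3)*(s^4 - 6*s^3 - 4*s^2 + 54*s - 45) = (s - 3)*(s + 3)*(s^3 - 3*s^2 - 13*s + 15) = (s - 5)*(s - 3)*(s + 3)*(s^2 + 2*s - 3) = (s - 5)*(s - 3)*(s + 3)^2*(s - 1)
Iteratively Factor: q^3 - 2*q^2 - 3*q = (q + 1)*(q^2 - 3*q) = q*(q + 1)*(q - 3)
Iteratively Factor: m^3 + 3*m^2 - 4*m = (m)*(m^2 + 3*m - 4) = m*(m - 1)*(m + 4)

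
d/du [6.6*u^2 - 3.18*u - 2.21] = 13.2*u - 3.18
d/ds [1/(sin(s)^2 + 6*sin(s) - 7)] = -2*(sin(s) + 3)*cos(s)/(sin(s)^2 + 6*sin(s) - 7)^2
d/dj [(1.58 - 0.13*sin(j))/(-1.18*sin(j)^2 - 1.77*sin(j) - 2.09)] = (-0.1534*sin(j)^2 + 3.7288*sin(j) + 3.0683)*cos(j)/(1.3924*sin(j)^4 + 4.1772*sin(j)^3 + 8.0653*sin(j)^2 + 7.3986*sin(j) + 4.3681)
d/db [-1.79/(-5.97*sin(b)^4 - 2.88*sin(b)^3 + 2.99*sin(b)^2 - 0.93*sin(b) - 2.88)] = (-42.7452*sin(b)^3 - 15.4656*sin(b)^2 + 10.7042*sin(b) - 1.6647)*cos(b)/(5.97*sin(b)^4 + 2.88*sin(b)^3 - 2.99*sin(b)^2 + 0.93*sin(b) + 2.88)^2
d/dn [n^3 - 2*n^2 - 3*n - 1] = 3*n^2 - 4*n - 3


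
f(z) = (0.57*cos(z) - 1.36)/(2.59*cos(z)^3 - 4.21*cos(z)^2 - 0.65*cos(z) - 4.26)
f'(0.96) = 0.17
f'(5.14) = -0.21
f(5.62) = 0.15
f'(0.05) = 0.01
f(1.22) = 0.24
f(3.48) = 0.20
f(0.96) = 0.19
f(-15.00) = 0.24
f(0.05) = 0.12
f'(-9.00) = 0.10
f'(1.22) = 0.23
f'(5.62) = -0.09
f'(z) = (0.57*cos(z) - 1.36)*(7.77*sin(z)*cos(z)^2 - 8.42*sin(z)*cos(z) - 0.65*sin(z))/(2.59*cos(z)^3 - 4.21*cos(z)^2 - 0.65*cos(z) - 4.26)^2 - 0.57*sin(z)/(2.59*cos(z)^3 - 4.21*cos(z)^2 - 0.65*cos(z) - 4.26)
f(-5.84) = 0.13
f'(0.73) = 0.11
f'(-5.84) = 0.06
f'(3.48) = 0.08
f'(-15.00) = 0.17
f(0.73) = 0.16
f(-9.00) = 0.21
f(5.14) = 0.22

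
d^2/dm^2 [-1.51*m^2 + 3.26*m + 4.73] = -3.02000000000000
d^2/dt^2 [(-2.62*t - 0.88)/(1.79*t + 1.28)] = 6.366672/(1.79*t + 1.28)^3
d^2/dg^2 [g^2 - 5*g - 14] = 2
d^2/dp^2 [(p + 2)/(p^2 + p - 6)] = 2*(-3*(p + 1)*(p^2 + p - 6) + (p + 2)*(2*p + 1)^2)/(p^2 + p - 6)^3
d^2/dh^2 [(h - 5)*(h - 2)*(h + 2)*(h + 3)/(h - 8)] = 6*(h^4 - 22*h^3 + 144*h^2 - 128*h - 364)/(h^3 - 24*h^2 + 192*h - 512)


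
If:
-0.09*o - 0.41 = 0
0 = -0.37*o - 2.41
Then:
No Solution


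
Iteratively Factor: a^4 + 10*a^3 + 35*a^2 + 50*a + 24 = (a + 3)*(a^3 + 7*a^2 + 14*a + 8) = (a + 3)*(a + 4)*(a^2 + 3*a + 2) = (a + 1)*(a + 3)*(a + 4)*(a + 2)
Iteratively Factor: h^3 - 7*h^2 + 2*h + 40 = (h - 4)*(h^2 - 3*h - 10) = (h - 5)*(h - 4)*(h + 2)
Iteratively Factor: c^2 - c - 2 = (c + 1)*(c - 2)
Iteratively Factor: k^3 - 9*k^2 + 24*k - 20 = (k - 2)*(k^2 - 7*k + 10) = (k - 5)*(k - 2)*(k - 2)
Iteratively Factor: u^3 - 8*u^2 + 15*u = (u)*(u^2 - 8*u + 15) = u*(u - 3)*(u - 5)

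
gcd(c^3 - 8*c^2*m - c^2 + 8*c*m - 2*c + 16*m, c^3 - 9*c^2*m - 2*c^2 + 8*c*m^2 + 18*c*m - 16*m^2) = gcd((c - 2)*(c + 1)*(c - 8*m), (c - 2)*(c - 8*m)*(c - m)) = c^2 - 8*c*m - 2*c + 16*m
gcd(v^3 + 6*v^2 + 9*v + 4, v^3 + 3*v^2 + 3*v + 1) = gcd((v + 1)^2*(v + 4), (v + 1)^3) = v^2 + 2*v + 1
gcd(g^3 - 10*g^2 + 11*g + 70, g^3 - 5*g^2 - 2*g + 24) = g + 2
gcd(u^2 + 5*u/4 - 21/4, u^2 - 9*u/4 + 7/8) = u - 7/4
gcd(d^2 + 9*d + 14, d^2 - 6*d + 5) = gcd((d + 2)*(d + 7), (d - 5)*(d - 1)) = 1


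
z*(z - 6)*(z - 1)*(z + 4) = z^4 - 3*z^3 - 22*z^2 + 24*z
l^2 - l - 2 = (l - 2)*(l + 1)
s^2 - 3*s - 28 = (s - 7)*(s + 4)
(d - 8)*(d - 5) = d^2 - 13*d + 40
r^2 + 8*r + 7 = (r + 1)*(r + 7)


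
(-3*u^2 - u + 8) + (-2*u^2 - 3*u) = -5*u^2 - 4*u + 8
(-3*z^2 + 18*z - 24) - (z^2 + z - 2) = -4*z^2 + 17*z - 22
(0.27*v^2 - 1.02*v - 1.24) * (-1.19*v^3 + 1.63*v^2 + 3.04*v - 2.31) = -0.3213*v^5 + 1.6539*v^4 + 0.6338*v^3 - 5.7457*v^2 - 1.4134*v + 2.8644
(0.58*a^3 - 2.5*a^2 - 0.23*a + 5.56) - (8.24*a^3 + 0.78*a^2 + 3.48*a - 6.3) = -7.66*a^3 - 3.28*a^2 - 3.71*a + 11.86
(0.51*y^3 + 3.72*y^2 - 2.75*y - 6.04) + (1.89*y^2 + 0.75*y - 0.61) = 0.51*y^3 + 5.61*y^2 - 2.0*y - 6.65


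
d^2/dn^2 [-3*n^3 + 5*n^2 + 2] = 10 - 18*n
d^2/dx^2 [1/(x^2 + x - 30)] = 2*(-x^2 - x + (2*x + 1)^2 + 30)/(x^2 + x - 30)^3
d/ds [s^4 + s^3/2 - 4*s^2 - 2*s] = 4*s^3 + 3*s^2/2 - 8*s - 2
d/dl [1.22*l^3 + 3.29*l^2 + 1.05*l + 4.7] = 3.66*l^2 + 6.58*l + 1.05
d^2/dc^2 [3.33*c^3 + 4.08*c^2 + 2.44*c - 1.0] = 19.98*c + 8.16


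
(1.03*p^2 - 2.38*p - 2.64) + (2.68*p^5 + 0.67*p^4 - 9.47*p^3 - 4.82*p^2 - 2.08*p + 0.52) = 2.68*p^5 + 0.67*p^4 - 9.47*p^3 - 3.79*p^2 - 4.46*p - 2.12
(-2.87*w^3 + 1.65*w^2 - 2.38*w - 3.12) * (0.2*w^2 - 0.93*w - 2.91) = -0.574*w^5 + 2.9991*w^4 + 6.3412*w^3 - 3.2121*w^2 + 9.8274*w + 9.0792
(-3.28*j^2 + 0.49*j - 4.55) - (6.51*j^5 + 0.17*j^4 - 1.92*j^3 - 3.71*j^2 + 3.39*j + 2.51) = -6.51*j^5 - 0.17*j^4 + 1.92*j^3 + 0.43*j^2 - 2.9*j - 7.06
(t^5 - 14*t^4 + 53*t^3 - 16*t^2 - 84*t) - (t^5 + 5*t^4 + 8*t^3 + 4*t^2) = -19*t^4 + 45*t^3 - 20*t^2 - 84*t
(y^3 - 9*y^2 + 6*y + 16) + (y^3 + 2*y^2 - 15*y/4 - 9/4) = 2*y^3 - 7*y^2 + 9*y/4 + 55/4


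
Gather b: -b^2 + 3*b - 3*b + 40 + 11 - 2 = 49 - b^2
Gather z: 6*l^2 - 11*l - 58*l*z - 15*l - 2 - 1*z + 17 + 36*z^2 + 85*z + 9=6*l^2 - 26*l + 36*z^2 + z*(84 - 58*l) + 24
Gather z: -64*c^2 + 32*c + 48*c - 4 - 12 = -64*c^2 + 80*c - 16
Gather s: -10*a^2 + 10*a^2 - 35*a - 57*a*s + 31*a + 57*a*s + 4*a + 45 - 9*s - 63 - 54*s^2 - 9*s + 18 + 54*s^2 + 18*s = 0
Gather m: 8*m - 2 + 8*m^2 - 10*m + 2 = 8*m^2 - 2*m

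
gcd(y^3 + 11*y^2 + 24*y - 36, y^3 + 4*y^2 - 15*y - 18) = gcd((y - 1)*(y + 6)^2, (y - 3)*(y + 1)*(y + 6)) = y + 6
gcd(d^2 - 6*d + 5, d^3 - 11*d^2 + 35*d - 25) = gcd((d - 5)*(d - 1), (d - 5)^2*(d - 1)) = d^2 - 6*d + 5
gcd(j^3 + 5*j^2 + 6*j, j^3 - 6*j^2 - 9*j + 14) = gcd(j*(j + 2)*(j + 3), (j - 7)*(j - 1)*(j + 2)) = j + 2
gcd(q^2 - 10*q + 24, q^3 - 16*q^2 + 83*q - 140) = q - 4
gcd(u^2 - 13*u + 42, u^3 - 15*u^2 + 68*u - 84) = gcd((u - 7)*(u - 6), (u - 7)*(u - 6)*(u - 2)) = u^2 - 13*u + 42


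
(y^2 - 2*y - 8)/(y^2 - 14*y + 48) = (y^2 - 2*y - 8)/(y^2 - 14*y + 48)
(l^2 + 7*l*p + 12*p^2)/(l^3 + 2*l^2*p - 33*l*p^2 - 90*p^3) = (-l - 4*p)/(-l^2 + l*p + 30*p^2)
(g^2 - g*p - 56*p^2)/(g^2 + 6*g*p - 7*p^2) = (-g + 8*p)/(-g + p)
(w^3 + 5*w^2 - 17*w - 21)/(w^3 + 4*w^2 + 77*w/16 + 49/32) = 32*(w^3 + 5*w^2 - 17*w - 21)/(32*w^3 + 128*w^2 + 154*w + 49)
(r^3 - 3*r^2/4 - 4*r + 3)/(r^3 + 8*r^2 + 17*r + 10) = (4*r^2 - 11*r + 6)/(4*(r^2 + 6*r + 5))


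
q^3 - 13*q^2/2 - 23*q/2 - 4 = (q - 8)*(q + 1/2)*(q + 1)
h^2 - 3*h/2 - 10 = (h - 4)*(h + 5/2)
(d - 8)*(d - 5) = d^2 - 13*d + 40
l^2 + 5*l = l*(l + 5)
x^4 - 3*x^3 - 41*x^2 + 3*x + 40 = (x - 8)*(x - 1)*(x + 1)*(x + 5)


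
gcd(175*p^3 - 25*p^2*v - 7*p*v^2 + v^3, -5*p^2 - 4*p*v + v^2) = 5*p - v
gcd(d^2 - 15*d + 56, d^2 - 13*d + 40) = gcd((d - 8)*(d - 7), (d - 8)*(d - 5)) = d - 8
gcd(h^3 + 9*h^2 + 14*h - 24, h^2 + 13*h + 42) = h + 6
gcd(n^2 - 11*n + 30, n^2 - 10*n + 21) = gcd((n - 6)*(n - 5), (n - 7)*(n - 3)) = 1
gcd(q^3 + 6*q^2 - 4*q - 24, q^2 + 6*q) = q + 6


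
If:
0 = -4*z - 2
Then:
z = -1/2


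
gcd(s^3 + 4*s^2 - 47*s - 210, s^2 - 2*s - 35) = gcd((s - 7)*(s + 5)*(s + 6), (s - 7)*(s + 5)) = s^2 - 2*s - 35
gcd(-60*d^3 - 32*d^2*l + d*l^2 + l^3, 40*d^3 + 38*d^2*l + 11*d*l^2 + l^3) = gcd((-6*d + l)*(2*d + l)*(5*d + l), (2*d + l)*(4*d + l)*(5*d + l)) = 10*d^2 + 7*d*l + l^2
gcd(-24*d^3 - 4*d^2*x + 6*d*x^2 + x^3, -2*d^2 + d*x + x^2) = 2*d + x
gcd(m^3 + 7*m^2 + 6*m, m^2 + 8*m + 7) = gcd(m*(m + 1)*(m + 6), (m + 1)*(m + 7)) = m + 1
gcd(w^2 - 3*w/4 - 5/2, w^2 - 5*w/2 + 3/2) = 1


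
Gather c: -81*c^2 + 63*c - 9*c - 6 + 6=-81*c^2 + 54*c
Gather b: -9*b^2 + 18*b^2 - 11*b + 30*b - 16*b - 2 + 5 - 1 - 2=9*b^2 + 3*b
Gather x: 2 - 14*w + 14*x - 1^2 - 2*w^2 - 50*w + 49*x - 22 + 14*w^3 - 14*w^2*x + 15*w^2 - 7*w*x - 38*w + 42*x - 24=14*w^3 + 13*w^2 - 102*w + x*(-14*w^2 - 7*w + 105) - 45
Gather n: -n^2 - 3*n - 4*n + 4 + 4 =-n^2 - 7*n + 8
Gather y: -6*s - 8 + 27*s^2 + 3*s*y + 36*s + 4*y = 27*s^2 + 30*s + y*(3*s + 4) - 8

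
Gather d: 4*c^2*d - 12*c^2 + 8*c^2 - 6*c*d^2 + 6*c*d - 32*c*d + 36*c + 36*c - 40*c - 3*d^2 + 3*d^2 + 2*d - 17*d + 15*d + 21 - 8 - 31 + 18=-4*c^2 - 6*c*d^2 + 32*c + d*(4*c^2 - 26*c)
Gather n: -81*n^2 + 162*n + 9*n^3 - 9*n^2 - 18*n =9*n^3 - 90*n^2 + 144*n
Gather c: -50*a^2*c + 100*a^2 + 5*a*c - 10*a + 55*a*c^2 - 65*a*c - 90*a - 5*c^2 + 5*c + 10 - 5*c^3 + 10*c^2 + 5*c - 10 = 100*a^2 - 100*a - 5*c^3 + c^2*(55*a + 5) + c*(-50*a^2 - 60*a + 10)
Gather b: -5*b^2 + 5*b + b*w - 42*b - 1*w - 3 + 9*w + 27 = -5*b^2 + b*(w - 37) + 8*w + 24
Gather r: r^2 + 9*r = r^2 + 9*r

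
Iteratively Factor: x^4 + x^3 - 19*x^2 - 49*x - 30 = (x - 5)*(x^3 + 6*x^2 + 11*x + 6) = (x - 5)*(x + 3)*(x^2 + 3*x + 2) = (x - 5)*(x + 1)*(x + 3)*(x + 2)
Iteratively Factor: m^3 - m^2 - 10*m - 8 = (m - 4)*(m^2 + 3*m + 2) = (m - 4)*(m + 2)*(m + 1)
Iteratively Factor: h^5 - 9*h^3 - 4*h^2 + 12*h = (h - 1)*(h^4 + h^3 - 8*h^2 - 12*h) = (h - 3)*(h - 1)*(h^3 + 4*h^2 + 4*h) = (h - 3)*(h - 1)*(h + 2)*(h^2 + 2*h) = (h - 3)*(h - 1)*(h + 2)^2*(h)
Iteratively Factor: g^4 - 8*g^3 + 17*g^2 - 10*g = (g - 5)*(g^3 - 3*g^2 + 2*g) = g*(g - 5)*(g^2 - 3*g + 2) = g*(g - 5)*(g - 1)*(g - 2)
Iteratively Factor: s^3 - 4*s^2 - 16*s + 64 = (s - 4)*(s^2 - 16) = (s - 4)*(s + 4)*(s - 4)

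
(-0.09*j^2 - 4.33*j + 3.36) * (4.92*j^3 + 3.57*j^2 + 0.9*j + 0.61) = -0.4428*j^5 - 21.6249*j^4 + 0.992099999999998*j^3 + 8.0433*j^2 + 0.3827*j + 2.0496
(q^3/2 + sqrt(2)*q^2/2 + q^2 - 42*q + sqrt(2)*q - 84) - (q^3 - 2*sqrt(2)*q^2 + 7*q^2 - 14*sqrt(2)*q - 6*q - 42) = -q^3/2 - 6*q^2 + 5*sqrt(2)*q^2/2 - 36*q + 15*sqrt(2)*q - 42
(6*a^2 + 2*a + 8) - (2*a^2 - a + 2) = 4*a^2 + 3*a + 6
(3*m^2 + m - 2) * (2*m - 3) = 6*m^3 - 7*m^2 - 7*m + 6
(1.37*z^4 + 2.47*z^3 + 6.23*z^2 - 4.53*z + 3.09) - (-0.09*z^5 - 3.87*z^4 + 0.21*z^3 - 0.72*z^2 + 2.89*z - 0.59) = 0.09*z^5 + 5.24*z^4 + 2.26*z^3 + 6.95*z^2 - 7.42*z + 3.68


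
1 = 1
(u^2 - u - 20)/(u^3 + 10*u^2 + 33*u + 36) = (u - 5)/(u^2 + 6*u + 9)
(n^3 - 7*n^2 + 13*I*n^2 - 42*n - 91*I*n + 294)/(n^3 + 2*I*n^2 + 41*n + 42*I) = (n^2 + n*(-7 + 6*I) - 42*I)/(n^2 - 5*I*n + 6)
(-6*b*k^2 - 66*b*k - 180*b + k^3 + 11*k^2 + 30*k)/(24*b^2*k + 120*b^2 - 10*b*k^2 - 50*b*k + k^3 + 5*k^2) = (-k - 6)/(4*b - k)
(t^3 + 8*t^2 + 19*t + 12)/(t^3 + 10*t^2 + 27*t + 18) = (t + 4)/(t + 6)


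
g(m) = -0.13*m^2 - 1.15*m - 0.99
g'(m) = -0.26*m - 1.15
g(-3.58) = 1.46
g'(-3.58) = -0.22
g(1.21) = -2.57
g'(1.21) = -1.46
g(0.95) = -2.20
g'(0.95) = -1.40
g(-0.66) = -0.29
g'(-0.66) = -0.98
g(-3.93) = 1.52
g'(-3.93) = -0.13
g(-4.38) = 1.55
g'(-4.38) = -0.01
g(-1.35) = 0.33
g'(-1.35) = -0.80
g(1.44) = -2.92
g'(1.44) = -1.52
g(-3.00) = 1.29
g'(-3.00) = -0.37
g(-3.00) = 1.29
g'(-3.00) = -0.37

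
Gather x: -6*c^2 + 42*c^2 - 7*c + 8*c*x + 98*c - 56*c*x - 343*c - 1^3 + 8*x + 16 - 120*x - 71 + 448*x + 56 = 36*c^2 - 252*c + x*(336 - 48*c)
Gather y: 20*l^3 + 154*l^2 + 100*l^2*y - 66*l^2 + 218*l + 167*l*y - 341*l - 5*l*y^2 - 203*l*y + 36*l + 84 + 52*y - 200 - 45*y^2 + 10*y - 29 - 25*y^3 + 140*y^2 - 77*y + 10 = 20*l^3 + 88*l^2 - 87*l - 25*y^3 + y^2*(95 - 5*l) + y*(100*l^2 - 36*l - 15) - 135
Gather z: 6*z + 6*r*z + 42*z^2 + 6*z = 42*z^2 + z*(6*r + 12)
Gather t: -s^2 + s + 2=-s^2 + s + 2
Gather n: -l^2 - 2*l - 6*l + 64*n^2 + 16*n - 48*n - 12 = -l^2 - 8*l + 64*n^2 - 32*n - 12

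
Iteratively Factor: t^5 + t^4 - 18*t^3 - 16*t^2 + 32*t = (t)*(t^4 + t^3 - 18*t^2 - 16*t + 32) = t*(t - 1)*(t^3 + 2*t^2 - 16*t - 32) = t*(t - 4)*(t - 1)*(t^2 + 6*t + 8) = t*(t - 4)*(t - 1)*(t + 4)*(t + 2)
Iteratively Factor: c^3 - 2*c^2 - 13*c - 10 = (c + 2)*(c^2 - 4*c - 5) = (c + 1)*(c + 2)*(c - 5)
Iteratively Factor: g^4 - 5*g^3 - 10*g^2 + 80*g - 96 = (g - 2)*(g^3 - 3*g^2 - 16*g + 48) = (g - 2)*(g + 4)*(g^2 - 7*g + 12) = (g - 3)*(g - 2)*(g + 4)*(g - 4)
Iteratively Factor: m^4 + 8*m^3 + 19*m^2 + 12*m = (m)*(m^3 + 8*m^2 + 19*m + 12) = m*(m + 3)*(m^2 + 5*m + 4) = m*(m + 1)*(m + 3)*(m + 4)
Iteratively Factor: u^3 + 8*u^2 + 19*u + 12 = (u + 3)*(u^2 + 5*u + 4) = (u + 3)*(u + 4)*(u + 1)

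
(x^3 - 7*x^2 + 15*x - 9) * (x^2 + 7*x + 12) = x^5 - 22*x^3 + 12*x^2 + 117*x - 108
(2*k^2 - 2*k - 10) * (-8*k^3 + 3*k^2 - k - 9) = -16*k^5 + 22*k^4 + 72*k^3 - 46*k^2 + 28*k + 90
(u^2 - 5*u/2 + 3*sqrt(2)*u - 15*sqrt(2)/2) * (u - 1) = u^3 - 7*u^2/2 + 3*sqrt(2)*u^2 - 21*sqrt(2)*u/2 + 5*u/2 + 15*sqrt(2)/2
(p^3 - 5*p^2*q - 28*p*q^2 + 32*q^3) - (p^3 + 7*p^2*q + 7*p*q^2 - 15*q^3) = -12*p^2*q - 35*p*q^2 + 47*q^3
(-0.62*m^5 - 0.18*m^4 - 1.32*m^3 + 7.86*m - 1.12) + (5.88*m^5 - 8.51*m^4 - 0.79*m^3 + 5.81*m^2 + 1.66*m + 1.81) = 5.26*m^5 - 8.69*m^4 - 2.11*m^3 + 5.81*m^2 + 9.52*m + 0.69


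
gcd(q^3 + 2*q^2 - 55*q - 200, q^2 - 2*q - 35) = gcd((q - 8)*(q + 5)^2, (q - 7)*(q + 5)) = q + 5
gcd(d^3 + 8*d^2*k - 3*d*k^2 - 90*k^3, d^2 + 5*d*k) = d + 5*k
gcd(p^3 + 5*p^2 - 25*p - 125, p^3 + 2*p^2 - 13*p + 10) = p + 5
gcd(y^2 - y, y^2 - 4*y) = y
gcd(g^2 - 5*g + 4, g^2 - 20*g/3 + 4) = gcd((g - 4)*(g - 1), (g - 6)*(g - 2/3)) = 1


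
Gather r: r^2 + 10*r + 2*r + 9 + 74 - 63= r^2 + 12*r + 20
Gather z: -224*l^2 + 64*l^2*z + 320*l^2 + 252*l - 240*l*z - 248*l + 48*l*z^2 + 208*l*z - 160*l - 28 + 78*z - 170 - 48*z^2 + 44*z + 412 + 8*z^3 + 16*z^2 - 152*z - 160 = 96*l^2 - 156*l + 8*z^3 + z^2*(48*l - 32) + z*(64*l^2 - 32*l - 30) + 54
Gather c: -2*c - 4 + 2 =-2*c - 2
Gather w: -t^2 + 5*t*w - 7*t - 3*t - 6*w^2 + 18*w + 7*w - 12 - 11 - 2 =-t^2 - 10*t - 6*w^2 + w*(5*t + 25) - 25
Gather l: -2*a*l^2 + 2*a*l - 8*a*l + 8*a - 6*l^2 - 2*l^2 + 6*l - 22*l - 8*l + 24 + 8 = 8*a + l^2*(-2*a - 8) + l*(-6*a - 24) + 32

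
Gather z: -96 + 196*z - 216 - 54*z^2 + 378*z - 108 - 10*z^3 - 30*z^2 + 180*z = -10*z^3 - 84*z^2 + 754*z - 420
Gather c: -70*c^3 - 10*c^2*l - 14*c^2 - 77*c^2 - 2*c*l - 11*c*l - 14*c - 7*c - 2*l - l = -70*c^3 + c^2*(-10*l - 91) + c*(-13*l - 21) - 3*l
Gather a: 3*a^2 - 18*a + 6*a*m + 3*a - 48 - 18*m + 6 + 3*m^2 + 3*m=3*a^2 + a*(6*m - 15) + 3*m^2 - 15*m - 42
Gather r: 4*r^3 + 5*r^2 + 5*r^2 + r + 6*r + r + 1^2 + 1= 4*r^3 + 10*r^2 + 8*r + 2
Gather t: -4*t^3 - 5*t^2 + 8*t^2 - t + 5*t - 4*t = -4*t^3 + 3*t^2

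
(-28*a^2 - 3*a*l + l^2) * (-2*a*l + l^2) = 56*a^3*l - 22*a^2*l^2 - 5*a*l^3 + l^4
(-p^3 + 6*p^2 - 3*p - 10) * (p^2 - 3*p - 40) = -p^5 + 9*p^4 + 19*p^3 - 241*p^2 + 150*p + 400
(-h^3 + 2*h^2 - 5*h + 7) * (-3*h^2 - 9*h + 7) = 3*h^5 + 3*h^4 - 10*h^3 + 38*h^2 - 98*h + 49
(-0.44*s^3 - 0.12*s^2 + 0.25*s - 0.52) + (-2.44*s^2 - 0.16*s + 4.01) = -0.44*s^3 - 2.56*s^2 + 0.09*s + 3.49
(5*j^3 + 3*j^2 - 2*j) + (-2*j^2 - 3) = 5*j^3 + j^2 - 2*j - 3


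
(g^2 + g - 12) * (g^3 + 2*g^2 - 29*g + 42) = g^5 + 3*g^4 - 39*g^3 - 11*g^2 + 390*g - 504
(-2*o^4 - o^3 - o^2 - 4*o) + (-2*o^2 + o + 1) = -2*o^4 - o^3 - 3*o^2 - 3*o + 1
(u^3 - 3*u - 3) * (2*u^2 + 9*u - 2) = 2*u^5 + 9*u^4 - 8*u^3 - 33*u^2 - 21*u + 6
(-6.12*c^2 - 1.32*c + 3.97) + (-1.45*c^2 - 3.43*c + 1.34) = -7.57*c^2 - 4.75*c + 5.31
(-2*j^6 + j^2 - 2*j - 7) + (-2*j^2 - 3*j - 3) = -2*j^6 - j^2 - 5*j - 10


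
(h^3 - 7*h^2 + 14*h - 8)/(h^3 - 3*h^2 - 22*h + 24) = (h^2 - 6*h + 8)/(h^2 - 2*h - 24)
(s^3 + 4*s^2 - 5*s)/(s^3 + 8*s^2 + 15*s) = (s - 1)/(s + 3)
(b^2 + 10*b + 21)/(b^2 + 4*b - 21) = (b + 3)/(b - 3)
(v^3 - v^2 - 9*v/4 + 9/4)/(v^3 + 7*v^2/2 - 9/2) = (v - 3/2)/(v + 3)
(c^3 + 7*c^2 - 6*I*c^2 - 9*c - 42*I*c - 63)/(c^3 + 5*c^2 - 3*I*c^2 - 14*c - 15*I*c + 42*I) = (c - 3*I)/(c - 2)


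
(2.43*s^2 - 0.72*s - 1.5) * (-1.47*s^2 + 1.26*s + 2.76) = -3.5721*s^4 + 4.1202*s^3 + 8.0046*s^2 - 3.8772*s - 4.14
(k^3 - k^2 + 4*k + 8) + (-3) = k^3 - k^2 + 4*k + 5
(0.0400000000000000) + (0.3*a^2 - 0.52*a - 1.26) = 0.3*a^2 - 0.52*a - 1.22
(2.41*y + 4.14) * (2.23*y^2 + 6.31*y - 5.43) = 5.3743*y^3 + 24.4393*y^2 + 13.0371*y - 22.4802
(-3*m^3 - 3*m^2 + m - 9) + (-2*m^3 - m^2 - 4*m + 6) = -5*m^3 - 4*m^2 - 3*m - 3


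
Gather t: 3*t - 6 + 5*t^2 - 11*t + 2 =5*t^2 - 8*t - 4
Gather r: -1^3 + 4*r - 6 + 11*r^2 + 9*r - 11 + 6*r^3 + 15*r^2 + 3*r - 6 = 6*r^3 + 26*r^2 + 16*r - 24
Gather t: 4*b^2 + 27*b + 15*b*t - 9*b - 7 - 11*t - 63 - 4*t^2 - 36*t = 4*b^2 + 18*b - 4*t^2 + t*(15*b - 47) - 70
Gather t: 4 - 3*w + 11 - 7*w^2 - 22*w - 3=-7*w^2 - 25*w + 12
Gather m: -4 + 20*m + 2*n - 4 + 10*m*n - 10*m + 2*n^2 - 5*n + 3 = m*(10*n + 10) + 2*n^2 - 3*n - 5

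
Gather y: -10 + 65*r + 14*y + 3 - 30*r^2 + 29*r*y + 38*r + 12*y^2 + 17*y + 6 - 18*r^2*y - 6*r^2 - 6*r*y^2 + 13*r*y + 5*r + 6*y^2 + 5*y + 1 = -36*r^2 + 108*r + y^2*(18 - 6*r) + y*(-18*r^2 + 42*r + 36)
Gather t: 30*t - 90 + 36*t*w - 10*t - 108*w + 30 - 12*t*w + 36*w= t*(24*w + 20) - 72*w - 60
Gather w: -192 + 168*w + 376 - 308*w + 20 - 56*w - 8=196 - 196*w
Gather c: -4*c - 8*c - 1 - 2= -12*c - 3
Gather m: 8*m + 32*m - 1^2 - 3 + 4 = 40*m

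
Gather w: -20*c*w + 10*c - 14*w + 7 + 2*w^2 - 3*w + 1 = 10*c + 2*w^2 + w*(-20*c - 17) + 8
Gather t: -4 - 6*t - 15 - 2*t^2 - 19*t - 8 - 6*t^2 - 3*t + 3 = -8*t^2 - 28*t - 24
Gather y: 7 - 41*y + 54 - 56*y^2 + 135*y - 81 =-56*y^2 + 94*y - 20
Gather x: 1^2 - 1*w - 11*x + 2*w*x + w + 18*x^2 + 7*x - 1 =18*x^2 + x*(2*w - 4)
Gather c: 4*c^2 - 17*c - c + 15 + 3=4*c^2 - 18*c + 18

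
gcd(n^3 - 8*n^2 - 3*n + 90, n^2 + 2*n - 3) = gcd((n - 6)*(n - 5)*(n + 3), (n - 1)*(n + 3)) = n + 3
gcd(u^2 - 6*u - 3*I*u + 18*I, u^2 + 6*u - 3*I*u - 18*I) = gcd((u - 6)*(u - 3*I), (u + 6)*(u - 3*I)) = u - 3*I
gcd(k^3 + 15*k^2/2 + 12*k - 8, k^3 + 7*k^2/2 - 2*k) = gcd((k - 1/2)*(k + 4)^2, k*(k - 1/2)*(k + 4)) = k^2 + 7*k/2 - 2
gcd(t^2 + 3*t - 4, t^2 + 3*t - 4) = t^2 + 3*t - 4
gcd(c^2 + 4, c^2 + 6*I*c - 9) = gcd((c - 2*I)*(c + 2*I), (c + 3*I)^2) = 1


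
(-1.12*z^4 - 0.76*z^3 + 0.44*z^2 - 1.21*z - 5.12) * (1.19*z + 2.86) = -1.3328*z^5 - 4.1076*z^4 - 1.65*z^3 - 0.1815*z^2 - 9.5534*z - 14.6432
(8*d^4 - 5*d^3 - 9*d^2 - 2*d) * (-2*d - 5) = -16*d^5 - 30*d^4 + 43*d^3 + 49*d^2 + 10*d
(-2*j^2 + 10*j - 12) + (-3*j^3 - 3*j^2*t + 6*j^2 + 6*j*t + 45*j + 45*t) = -3*j^3 - 3*j^2*t + 4*j^2 + 6*j*t + 55*j + 45*t - 12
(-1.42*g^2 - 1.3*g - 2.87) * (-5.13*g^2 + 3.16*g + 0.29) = 7.2846*g^4 + 2.1818*g^3 + 10.2033*g^2 - 9.4462*g - 0.8323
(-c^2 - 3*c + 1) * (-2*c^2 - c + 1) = 2*c^4 + 7*c^3 - 4*c + 1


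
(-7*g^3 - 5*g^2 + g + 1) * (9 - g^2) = 7*g^5 + 5*g^4 - 64*g^3 - 46*g^2 + 9*g + 9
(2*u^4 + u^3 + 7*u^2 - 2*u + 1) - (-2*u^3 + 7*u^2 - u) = 2*u^4 + 3*u^3 - u + 1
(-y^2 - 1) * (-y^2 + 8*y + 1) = y^4 - 8*y^3 - 8*y - 1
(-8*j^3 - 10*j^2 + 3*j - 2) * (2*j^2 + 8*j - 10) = -16*j^5 - 84*j^4 + 6*j^3 + 120*j^2 - 46*j + 20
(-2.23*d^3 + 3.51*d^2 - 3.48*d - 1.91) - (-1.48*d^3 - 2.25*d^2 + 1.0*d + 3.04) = -0.75*d^3 + 5.76*d^2 - 4.48*d - 4.95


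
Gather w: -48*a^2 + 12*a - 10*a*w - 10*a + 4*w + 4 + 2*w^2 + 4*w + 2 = -48*a^2 + 2*a + 2*w^2 + w*(8 - 10*a) + 6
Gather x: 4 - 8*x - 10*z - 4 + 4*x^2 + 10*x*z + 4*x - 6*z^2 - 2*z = 4*x^2 + x*(10*z - 4) - 6*z^2 - 12*z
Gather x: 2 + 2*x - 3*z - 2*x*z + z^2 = x*(2 - 2*z) + z^2 - 3*z + 2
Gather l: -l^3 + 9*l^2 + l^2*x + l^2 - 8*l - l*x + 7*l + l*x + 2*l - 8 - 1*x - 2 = -l^3 + l^2*(x + 10) + l - x - 10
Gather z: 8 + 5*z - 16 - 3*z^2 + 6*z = -3*z^2 + 11*z - 8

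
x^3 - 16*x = x*(x - 4)*(x + 4)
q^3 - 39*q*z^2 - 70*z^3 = (q - 7*z)*(q + 2*z)*(q + 5*z)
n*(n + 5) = n^2 + 5*n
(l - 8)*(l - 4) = l^2 - 12*l + 32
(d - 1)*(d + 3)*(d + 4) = d^3 + 6*d^2 + 5*d - 12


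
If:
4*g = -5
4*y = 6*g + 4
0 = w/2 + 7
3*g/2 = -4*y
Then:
No Solution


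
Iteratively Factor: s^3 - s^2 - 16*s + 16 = (s - 1)*(s^2 - 16) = (s - 4)*(s - 1)*(s + 4)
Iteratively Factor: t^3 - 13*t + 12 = (t + 4)*(t^2 - 4*t + 3) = (t - 3)*(t + 4)*(t - 1)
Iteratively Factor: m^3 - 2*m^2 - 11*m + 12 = (m + 3)*(m^2 - 5*m + 4) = (m - 1)*(m + 3)*(m - 4)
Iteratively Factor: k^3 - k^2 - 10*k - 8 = (k + 2)*(k^2 - 3*k - 4) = (k + 1)*(k + 2)*(k - 4)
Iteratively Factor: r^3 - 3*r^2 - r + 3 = (r + 1)*(r^2 - 4*r + 3) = (r - 1)*(r + 1)*(r - 3)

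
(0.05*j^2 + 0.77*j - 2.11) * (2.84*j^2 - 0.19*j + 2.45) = 0.142*j^4 + 2.1773*j^3 - 6.0162*j^2 + 2.2874*j - 5.1695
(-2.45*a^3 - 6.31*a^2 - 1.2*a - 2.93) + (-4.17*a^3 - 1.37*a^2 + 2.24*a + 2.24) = -6.62*a^3 - 7.68*a^2 + 1.04*a - 0.69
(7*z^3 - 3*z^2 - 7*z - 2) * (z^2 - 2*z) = 7*z^5 - 17*z^4 - z^3 + 12*z^2 + 4*z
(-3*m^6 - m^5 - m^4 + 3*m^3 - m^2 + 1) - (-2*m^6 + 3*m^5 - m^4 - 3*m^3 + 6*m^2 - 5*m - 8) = -m^6 - 4*m^5 + 6*m^3 - 7*m^2 + 5*m + 9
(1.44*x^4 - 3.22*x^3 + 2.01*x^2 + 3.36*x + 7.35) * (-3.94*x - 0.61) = -5.6736*x^5 + 11.8084*x^4 - 5.9552*x^3 - 14.4645*x^2 - 31.0086*x - 4.4835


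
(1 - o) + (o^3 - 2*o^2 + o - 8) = o^3 - 2*o^2 - 7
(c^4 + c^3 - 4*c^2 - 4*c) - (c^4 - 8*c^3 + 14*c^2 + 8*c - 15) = 9*c^3 - 18*c^2 - 12*c + 15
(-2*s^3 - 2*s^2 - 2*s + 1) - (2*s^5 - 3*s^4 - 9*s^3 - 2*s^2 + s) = -2*s^5 + 3*s^4 + 7*s^3 - 3*s + 1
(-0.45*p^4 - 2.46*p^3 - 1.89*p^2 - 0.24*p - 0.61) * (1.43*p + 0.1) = -0.6435*p^5 - 3.5628*p^4 - 2.9487*p^3 - 0.5322*p^2 - 0.8963*p - 0.061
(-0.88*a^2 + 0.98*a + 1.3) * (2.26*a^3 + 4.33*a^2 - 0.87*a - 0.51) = -1.9888*a^5 - 1.5956*a^4 + 7.947*a^3 + 5.2252*a^2 - 1.6308*a - 0.663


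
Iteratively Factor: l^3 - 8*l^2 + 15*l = (l)*(l^2 - 8*l + 15) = l*(l - 3)*(l - 5)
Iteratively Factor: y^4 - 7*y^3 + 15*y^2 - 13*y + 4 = (y - 1)*(y^3 - 6*y^2 + 9*y - 4) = (y - 4)*(y - 1)*(y^2 - 2*y + 1) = (y - 4)*(y - 1)^2*(y - 1)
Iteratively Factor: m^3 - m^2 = (m)*(m^2 - m) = m*(m - 1)*(m)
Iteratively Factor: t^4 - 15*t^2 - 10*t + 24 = (t - 1)*(t^3 + t^2 - 14*t - 24) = (t - 4)*(t - 1)*(t^2 + 5*t + 6) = (t - 4)*(t - 1)*(t + 3)*(t + 2)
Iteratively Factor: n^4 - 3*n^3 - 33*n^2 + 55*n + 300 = (n - 5)*(n^3 + 2*n^2 - 23*n - 60) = (n - 5)*(n + 4)*(n^2 - 2*n - 15) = (n - 5)^2*(n + 4)*(n + 3)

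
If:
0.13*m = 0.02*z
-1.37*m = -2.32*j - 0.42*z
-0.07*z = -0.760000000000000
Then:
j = -0.98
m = 1.67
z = 10.86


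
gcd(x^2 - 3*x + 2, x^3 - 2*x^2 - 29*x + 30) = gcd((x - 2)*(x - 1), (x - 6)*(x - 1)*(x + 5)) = x - 1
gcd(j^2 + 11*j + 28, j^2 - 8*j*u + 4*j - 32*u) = j + 4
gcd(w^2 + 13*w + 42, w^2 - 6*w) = 1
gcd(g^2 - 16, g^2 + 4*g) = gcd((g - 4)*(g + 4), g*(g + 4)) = g + 4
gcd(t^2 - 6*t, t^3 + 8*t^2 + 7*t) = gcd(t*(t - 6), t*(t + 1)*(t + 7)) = t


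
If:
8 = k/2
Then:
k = 16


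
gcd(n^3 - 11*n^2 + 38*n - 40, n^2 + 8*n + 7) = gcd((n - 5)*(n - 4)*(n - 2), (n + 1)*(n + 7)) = 1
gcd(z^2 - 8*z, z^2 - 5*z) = z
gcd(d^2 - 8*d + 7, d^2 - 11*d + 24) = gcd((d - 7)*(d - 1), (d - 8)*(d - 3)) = 1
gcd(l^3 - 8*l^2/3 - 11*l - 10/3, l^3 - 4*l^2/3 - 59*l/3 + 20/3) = l - 5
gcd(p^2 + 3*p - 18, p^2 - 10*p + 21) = p - 3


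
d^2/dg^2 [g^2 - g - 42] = 2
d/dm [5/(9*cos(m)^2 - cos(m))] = 5*(-sin(m)/cos(m)^2 + 18*tan(m))/(9*cos(m) - 1)^2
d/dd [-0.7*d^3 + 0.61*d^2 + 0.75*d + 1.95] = -2.1*d^2 + 1.22*d + 0.75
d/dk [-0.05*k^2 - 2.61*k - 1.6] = -0.1*k - 2.61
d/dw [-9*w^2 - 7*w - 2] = -18*w - 7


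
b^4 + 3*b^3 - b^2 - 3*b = b*(b - 1)*(b + 1)*(b + 3)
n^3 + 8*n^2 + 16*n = n*(n + 4)^2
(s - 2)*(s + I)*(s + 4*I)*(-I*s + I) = -I*s^4 + 5*s^3 + 3*I*s^3 - 15*s^2 + 2*I*s^2 + 10*s - 12*I*s + 8*I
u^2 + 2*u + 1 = (u + 1)^2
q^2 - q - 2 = (q - 2)*(q + 1)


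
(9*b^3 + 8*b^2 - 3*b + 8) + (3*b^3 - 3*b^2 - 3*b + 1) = 12*b^3 + 5*b^2 - 6*b + 9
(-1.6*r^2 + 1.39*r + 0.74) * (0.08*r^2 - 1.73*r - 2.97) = -0.128*r^4 + 2.8792*r^3 + 2.4065*r^2 - 5.4085*r - 2.1978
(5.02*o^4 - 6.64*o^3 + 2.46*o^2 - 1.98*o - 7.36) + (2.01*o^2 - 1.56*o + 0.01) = 5.02*o^4 - 6.64*o^3 + 4.47*o^2 - 3.54*o - 7.35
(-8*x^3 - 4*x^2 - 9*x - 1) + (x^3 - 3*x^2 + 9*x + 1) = -7*x^3 - 7*x^2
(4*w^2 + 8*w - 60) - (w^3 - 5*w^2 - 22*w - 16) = -w^3 + 9*w^2 + 30*w - 44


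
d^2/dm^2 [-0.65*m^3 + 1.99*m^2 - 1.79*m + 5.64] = 3.98 - 3.9*m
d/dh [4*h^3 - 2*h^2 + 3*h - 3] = 12*h^2 - 4*h + 3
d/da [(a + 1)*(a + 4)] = 2*a + 5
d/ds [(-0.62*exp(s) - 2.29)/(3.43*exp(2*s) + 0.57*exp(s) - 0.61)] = (2.1266*exp(2*s) + 15.7094*exp(s) + 1.6835)*exp(s)/(11.7649*exp(4*s) + 3.9102*exp(3*s) - 3.8597*exp(2*s) - 0.6954*exp(s) + 0.3721)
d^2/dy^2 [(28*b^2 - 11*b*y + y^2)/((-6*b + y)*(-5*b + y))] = b^2*(-364*b^2 + 132*b*y - 12*y^2)/(27000*b^6 - 29700*b^5*y + 13590*b^4*y^2 - 3311*b^3*y^3 + 453*b^2*y^4 - 33*b*y^5 + y^6)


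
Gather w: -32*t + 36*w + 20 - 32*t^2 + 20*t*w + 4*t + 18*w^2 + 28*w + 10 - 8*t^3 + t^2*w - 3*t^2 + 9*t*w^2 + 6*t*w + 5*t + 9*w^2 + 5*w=-8*t^3 - 35*t^2 - 23*t + w^2*(9*t + 27) + w*(t^2 + 26*t + 69) + 30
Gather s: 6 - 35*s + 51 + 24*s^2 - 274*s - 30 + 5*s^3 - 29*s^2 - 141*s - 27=5*s^3 - 5*s^2 - 450*s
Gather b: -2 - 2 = -4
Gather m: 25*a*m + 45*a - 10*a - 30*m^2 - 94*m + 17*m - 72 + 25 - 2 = 35*a - 30*m^2 + m*(25*a - 77) - 49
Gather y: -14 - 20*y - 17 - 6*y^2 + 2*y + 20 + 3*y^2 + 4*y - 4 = -3*y^2 - 14*y - 15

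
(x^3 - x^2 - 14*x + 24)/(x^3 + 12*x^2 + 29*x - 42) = (x^3 - x^2 - 14*x + 24)/(x^3 + 12*x^2 + 29*x - 42)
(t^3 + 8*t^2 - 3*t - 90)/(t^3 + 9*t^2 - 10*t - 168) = (t^2 + 2*t - 15)/(t^2 + 3*t - 28)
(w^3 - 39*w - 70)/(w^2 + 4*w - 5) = (w^2 - 5*w - 14)/(w - 1)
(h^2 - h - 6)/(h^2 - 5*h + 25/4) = 4*(h^2 - h - 6)/(4*h^2 - 20*h + 25)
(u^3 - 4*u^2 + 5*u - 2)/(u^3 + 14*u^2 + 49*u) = (u^3 - 4*u^2 + 5*u - 2)/(u*(u^2 + 14*u + 49))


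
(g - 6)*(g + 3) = g^2 - 3*g - 18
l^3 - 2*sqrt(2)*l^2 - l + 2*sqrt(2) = (l - 1)*(l + 1)*(l - 2*sqrt(2))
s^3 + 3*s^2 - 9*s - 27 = (s - 3)*(s + 3)^2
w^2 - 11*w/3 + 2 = (w - 3)*(w - 2/3)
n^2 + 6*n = n*(n + 6)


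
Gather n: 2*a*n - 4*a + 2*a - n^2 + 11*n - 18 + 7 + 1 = -2*a - n^2 + n*(2*a + 11) - 10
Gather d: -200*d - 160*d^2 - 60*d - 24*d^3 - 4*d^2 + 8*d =-24*d^3 - 164*d^2 - 252*d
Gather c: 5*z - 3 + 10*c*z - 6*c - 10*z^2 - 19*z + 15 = c*(10*z - 6) - 10*z^2 - 14*z + 12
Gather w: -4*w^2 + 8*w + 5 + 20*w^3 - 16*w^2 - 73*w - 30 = 20*w^3 - 20*w^2 - 65*w - 25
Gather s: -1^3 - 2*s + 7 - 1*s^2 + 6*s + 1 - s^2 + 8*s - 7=-2*s^2 + 12*s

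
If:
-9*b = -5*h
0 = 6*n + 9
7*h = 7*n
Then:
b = -5/6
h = -3/2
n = -3/2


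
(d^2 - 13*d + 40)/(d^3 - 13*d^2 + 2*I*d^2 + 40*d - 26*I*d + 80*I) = 1/(d + 2*I)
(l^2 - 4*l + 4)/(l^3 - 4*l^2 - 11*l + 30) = (l - 2)/(l^2 - 2*l - 15)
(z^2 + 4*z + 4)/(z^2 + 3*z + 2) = (z + 2)/(z + 1)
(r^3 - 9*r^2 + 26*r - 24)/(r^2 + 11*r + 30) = (r^3 - 9*r^2 + 26*r - 24)/(r^2 + 11*r + 30)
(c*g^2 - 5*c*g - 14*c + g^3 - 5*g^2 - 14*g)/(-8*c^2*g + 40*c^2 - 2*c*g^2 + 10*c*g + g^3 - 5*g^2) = (-c*g^2 + 5*c*g + 14*c - g^3 + 5*g^2 + 14*g)/(8*c^2*g - 40*c^2 + 2*c*g^2 - 10*c*g - g^3 + 5*g^2)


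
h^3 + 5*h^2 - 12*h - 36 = (h - 3)*(h + 2)*(h + 6)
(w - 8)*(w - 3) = w^2 - 11*w + 24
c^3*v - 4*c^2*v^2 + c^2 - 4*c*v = c*(c - 4*v)*(c*v + 1)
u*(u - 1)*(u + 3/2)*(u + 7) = u^4 + 15*u^3/2 + 2*u^2 - 21*u/2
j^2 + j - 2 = (j - 1)*(j + 2)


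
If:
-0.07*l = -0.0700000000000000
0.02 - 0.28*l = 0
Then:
No Solution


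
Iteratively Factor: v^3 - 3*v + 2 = (v - 1)*(v^2 + v - 2) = (v - 1)^2*(v + 2)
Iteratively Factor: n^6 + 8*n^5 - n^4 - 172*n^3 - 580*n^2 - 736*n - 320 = (n + 4)*(n^5 + 4*n^4 - 17*n^3 - 104*n^2 - 164*n - 80) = (n + 2)*(n + 4)*(n^4 + 2*n^3 - 21*n^2 - 62*n - 40) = (n + 1)*(n + 2)*(n + 4)*(n^3 + n^2 - 22*n - 40) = (n + 1)*(n + 2)^2*(n + 4)*(n^2 - n - 20) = (n + 1)*(n + 2)^2*(n + 4)^2*(n - 5)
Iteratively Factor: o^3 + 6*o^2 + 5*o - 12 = (o + 3)*(o^2 + 3*o - 4) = (o - 1)*(o + 3)*(o + 4)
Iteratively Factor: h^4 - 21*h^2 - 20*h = (h + 1)*(h^3 - h^2 - 20*h) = (h + 1)*(h + 4)*(h^2 - 5*h) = (h - 5)*(h + 1)*(h + 4)*(h)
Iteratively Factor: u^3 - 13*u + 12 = (u - 3)*(u^2 + 3*u - 4) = (u - 3)*(u - 1)*(u + 4)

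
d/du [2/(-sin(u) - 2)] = 2*cos(u)/(sin(u) + 2)^2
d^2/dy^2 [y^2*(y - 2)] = 6*y - 4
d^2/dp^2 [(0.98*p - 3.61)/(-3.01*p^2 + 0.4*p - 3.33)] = (-(0.98*p - 3.61)*(6.02*p - 0.4)*(12.04*p - 0.8) + (17.6988*p - 22.5162)*(3.01*p^2 - 0.4*p + 3.33))/(3.01*p^2 - 0.4*p + 3.33)^3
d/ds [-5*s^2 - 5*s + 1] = -10*s - 5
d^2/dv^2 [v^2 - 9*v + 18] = 2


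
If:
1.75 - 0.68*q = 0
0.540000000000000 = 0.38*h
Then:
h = 1.42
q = 2.57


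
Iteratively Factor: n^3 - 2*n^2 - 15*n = (n - 5)*(n^2 + 3*n) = n*(n - 5)*(n + 3)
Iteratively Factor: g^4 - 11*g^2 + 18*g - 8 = (g - 2)*(g^3 + 2*g^2 - 7*g + 4) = (g - 2)*(g - 1)*(g^2 + 3*g - 4) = (g - 2)*(g - 1)^2*(g + 4)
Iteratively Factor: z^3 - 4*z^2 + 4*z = (z - 2)*(z^2 - 2*z) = (z - 2)^2*(z)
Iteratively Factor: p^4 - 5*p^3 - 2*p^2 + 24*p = (p - 3)*(p^3 - 2*p^2 - 8*p) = (p - 3)*(p + 2)*(p^2 - 4*p) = (p - 4)*(p - 3)*(p + 2)*(p)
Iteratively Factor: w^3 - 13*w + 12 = (w + 4)*(w^2 - 4*w + 3) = (w - 1)*(w + 4)*(w - 3)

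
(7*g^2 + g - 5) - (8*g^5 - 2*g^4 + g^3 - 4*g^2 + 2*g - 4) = -8*g^5 + 2*g^4 - g^3 + 11*g^2 - g - 1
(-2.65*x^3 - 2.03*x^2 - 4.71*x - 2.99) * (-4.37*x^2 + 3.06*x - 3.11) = 11.5805*x^5 + 0.7621*x^4 + 22.6124*x^3 + 4.967*x^2 + 5.4987*x + 9.2989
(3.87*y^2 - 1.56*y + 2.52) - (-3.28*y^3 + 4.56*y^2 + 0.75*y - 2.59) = 3.28*y^3 - 0.69*y^2 - 2.31*y + 5.11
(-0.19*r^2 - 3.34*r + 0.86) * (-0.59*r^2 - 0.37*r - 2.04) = 0.1121*r^4 + 2.0409*r^3 + 1.116*r^2 + 6.4954*r - 1.7544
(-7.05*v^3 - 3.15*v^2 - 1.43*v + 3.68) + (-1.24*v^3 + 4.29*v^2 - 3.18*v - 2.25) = -8.29*v^3 + 1.14*v^2 - 4.61*v + 1.43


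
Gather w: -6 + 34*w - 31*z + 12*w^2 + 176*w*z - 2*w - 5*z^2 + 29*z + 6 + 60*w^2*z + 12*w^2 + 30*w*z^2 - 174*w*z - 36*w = w^2*(60*z + 24) + w*(30*z^2 + 2*z - 4) - 5*z^2 - 2*z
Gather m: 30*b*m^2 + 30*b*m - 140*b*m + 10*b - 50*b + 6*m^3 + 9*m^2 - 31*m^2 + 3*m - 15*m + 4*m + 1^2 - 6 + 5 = -40*b + 6*m^3 + m^2*(30*b - 22) + m*(-110*b - 8)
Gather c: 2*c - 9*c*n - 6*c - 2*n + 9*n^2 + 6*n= c*(-9*n - 4) + 9*n^2 + 4*n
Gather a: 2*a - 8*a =-6*a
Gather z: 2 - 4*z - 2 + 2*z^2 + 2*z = 2*z^2 - 2*z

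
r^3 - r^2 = r^2*(r - 1)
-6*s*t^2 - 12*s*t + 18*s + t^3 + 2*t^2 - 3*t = (-6*s + t)*(t - 1)*(t + 3)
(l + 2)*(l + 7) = l^2 + 9*l + 14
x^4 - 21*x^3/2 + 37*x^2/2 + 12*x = x*(x - 8)*(x - 3)*(x + 1/2)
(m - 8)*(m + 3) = m^2 - 5*m - 24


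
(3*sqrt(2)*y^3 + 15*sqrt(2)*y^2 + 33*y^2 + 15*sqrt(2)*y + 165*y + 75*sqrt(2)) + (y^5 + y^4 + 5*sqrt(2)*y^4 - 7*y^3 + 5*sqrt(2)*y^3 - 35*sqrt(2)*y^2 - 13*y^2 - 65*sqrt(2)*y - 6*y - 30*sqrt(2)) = y^5 + y^4 + 5*sqrt(2)*y^4 - 7*y^3 + 8*sqrt(2)*y^3 - 20*sqrt(2)*y^2 + 20*y^2 - 50*sqrt(2)*y + 159*y + 45*sqrt(2)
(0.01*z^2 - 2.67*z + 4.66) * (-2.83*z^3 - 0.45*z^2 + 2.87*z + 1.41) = -0.0283*z^5 + 7.5516*z^4 - 11.9576*z^3 - 9.7458*z^2 + 9.6095*z + 6.5706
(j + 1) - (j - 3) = 4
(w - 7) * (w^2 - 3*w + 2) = w^3 - 10*w^2 + 23*w - 14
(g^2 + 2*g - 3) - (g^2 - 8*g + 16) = 10*g - 19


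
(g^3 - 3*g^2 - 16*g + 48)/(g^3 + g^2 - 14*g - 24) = (g^2 + g - 12)/(g^2 + 5*g + 6)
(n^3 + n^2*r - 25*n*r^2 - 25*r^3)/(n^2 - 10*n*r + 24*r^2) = (n^3 + n^2*r - 25*n*r^2 - 25*r^3)/(n^2 - 10*n*r + 24*r^2)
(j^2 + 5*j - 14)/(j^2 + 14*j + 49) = (j - 2)/(j + 7)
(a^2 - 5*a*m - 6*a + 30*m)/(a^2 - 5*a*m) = (a - 6)/a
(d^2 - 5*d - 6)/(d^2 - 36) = (d + 1)/(d + 6)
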